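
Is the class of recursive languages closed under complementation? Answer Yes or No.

Run the decider for L and flip its answer; since the decider halts on every input, this decides the complement.
So the recursive languages are closed under complement.

Yes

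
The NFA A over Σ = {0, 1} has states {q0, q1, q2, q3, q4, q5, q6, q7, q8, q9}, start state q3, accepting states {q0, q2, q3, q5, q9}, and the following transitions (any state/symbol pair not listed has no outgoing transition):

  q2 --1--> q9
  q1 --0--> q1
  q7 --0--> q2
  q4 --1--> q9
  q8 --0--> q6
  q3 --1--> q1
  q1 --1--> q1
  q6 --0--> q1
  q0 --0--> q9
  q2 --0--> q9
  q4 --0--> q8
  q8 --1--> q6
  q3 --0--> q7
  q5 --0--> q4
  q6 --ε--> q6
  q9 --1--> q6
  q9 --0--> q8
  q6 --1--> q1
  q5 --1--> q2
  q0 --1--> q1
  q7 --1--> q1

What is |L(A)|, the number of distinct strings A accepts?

The useful subgraph on states {q2, q3, q7, q9} is acyclic, so L(A) is finite; the longest accepting path visits 4 useful states, giving maximum string length 3.
Counting accepting paths from q3 by length: 1 of length 0, 1 of length 2, 2 of length 3. Total 4.

4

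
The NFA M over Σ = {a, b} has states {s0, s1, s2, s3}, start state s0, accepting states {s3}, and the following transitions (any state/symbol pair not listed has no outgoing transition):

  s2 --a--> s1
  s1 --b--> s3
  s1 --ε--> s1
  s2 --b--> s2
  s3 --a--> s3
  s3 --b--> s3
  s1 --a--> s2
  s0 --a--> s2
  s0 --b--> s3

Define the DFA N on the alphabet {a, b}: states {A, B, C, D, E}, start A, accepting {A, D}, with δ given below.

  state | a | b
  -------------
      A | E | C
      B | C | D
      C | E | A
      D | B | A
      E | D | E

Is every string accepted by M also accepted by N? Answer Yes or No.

The string b is in L(M) but not in L(N).
So L(M) ⊄ L(N).

No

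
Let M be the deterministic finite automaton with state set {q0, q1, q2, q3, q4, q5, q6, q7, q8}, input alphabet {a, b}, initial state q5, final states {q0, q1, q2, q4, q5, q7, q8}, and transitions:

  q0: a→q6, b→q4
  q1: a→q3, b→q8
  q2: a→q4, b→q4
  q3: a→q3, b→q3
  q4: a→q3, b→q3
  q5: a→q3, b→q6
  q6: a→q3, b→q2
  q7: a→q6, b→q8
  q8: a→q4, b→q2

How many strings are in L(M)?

The useful subgraph on states {q2, q4, q5, q6} is acyclic, so L(M) is finite; the longest accepting path visits 4 useful states, giving maximum string length 3.
Counting accepting paths from q5 by length: 1 of length 0, 1 of length 2, 2 of length 3. Total 4.

4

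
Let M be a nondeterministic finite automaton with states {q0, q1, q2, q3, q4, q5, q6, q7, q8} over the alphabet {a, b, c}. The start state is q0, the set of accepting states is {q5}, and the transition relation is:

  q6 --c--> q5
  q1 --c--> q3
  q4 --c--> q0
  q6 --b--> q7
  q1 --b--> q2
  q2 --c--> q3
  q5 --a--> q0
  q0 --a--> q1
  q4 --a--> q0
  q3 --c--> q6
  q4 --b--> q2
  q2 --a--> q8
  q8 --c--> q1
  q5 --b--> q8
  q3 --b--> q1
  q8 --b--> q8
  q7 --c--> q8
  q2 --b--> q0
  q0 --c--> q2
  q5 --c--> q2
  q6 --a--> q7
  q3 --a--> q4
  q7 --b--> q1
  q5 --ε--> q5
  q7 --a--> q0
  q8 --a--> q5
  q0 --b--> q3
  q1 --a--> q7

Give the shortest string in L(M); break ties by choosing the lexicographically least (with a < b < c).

bcc

A breadth-first search from q0 reaches an accepting state first via the path q0 → q3 → q6 → q5 on input bcc.
No string of length < 3 is accepted (BFS exhausts all shorter strings without reaching an accepting state), and bcc is the lexicographically least accepting string of length 3.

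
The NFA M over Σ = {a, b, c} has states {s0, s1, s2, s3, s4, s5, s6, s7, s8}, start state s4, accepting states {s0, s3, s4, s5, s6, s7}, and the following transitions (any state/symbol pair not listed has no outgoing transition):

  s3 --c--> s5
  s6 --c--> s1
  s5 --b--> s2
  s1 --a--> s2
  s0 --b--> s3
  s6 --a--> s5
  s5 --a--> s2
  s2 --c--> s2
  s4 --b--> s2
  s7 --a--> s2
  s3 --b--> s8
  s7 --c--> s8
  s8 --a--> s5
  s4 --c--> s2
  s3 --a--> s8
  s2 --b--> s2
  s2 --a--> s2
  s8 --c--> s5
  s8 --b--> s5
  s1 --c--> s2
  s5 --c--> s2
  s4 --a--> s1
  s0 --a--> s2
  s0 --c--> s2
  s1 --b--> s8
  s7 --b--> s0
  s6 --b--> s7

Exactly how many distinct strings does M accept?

The useful subgraph on states {s1, s4, s5, s8} is acyclic, so L(M) is finite; the longest accepting path visits 4 useful states, giving maximum string length 3.
Counting accepting paths from s4 by length: 1 of length 0, 3 of length 3. Total 4.

4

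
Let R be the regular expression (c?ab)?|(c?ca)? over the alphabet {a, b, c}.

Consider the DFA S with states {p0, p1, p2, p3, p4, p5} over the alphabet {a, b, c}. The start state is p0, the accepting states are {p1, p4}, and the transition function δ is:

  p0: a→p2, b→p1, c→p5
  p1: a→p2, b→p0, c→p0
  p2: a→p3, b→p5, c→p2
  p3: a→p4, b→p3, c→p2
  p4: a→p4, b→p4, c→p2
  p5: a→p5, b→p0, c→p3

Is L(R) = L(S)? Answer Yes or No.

The empty string ε is accepted by R but rejected by S.
So L(R) ≠ L(S).

No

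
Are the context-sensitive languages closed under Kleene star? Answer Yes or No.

An LBA guesses a factorisation of the input into blocks (marking block boundaries on a second track) and verifies each block with the LBA for L; this uses no space beyond the input, so L* is context-sensitive.
So the context-sensitive languages are closed under Kleene star.

Yes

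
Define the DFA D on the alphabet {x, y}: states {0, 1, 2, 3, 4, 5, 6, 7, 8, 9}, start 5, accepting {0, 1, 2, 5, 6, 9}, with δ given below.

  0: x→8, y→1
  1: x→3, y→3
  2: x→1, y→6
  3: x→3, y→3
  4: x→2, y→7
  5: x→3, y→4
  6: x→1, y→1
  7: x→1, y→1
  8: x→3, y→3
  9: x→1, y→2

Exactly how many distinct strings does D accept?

The useful subgraph on states {1, 2, 4, 5, 6, 7} is acyclic, so L(D) is finite; the longest accepting path visits 5 useful states, giving maximum string length 4.
Counting accepting paths from 5 by length: 1 of length 0, 1 of length 2, 4 of length 3, 2 of length 4. Total 8.

8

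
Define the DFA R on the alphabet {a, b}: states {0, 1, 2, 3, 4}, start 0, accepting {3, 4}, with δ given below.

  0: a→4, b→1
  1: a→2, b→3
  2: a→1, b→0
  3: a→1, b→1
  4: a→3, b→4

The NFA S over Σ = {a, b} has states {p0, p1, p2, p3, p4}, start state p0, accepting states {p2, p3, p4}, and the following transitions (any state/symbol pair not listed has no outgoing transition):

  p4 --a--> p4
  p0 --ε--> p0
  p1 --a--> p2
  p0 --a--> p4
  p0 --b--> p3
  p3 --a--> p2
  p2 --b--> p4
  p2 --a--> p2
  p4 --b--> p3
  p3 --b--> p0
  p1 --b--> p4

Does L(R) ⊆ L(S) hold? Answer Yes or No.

The string bb is in L(R) but not in L(S).
So L(R) ⊄ L(S).

No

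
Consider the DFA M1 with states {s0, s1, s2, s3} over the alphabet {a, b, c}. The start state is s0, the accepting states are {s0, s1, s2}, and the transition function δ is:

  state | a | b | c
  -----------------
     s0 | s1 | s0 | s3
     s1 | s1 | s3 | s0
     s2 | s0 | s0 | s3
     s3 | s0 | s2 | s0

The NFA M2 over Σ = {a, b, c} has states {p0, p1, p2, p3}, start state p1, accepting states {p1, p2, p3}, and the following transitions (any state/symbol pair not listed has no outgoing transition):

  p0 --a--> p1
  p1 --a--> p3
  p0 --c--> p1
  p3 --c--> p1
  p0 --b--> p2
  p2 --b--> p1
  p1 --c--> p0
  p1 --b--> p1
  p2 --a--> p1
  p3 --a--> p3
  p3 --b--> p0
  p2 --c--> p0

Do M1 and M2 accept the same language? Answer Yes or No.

Exploring the product automaton M1 × M2 from the start pair (s0, p1), following both machines on each input symbol, reaches 4 state pairs: (s0, p1), (s1, p3), (s3, p0), (s2, p2).
M1 accepts in {s0, s1, s2} and M2 accepts in {p1, p2, p3}. In every reachable pair the two components are either both accepting — (s0, p1), (s1, p3), (s2, p2) — or both non-accepting, so no string is accepted by exactly one of the machines: L(M1) \ L(M2) and L(M2) \ L(M1) are both empty.
Hence every string is accepted by M1 iff it is accepted by M2, and the two languages coincide.

Yes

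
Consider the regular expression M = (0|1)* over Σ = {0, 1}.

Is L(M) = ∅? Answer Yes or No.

No

The empty string ε matches the expression, so it belongs to L(M).
Since L(M) contains at least one string, it is not empty.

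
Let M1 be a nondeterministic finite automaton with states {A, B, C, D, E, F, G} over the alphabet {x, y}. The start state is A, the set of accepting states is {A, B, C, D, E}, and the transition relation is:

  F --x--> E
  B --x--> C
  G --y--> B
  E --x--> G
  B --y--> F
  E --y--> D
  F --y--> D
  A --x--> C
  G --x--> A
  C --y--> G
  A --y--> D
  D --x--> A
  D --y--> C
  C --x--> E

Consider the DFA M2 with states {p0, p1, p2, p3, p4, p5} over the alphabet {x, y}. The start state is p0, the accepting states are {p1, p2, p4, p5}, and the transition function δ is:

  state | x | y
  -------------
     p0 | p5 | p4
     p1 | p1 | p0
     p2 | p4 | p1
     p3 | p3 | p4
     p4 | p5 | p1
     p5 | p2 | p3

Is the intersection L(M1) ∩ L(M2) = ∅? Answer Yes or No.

The string x is accepted by both M1 and M2.
Hence L(M1) ∩ L(M2) ≠ ∅.

No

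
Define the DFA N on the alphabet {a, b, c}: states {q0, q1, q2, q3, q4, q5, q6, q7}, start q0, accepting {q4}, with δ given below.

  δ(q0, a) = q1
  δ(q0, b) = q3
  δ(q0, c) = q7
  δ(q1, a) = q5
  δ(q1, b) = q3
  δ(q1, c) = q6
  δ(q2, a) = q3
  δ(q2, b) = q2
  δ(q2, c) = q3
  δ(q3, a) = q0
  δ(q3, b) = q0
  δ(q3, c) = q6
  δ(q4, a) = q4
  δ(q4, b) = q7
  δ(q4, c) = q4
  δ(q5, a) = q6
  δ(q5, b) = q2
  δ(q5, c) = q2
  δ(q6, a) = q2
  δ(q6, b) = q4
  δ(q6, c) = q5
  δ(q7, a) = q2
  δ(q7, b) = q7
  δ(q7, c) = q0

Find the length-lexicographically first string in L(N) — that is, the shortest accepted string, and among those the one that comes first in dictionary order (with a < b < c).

acb

A breadth-first search from q0 reaches an accepting state first via the path q0 → q1 → q6 → q4 on input acb.
No string of length < 3 is accepted (BFS exhausts all shorter strings without reaching an accepting state), and acb is the lexicographically least accepting string of length 3.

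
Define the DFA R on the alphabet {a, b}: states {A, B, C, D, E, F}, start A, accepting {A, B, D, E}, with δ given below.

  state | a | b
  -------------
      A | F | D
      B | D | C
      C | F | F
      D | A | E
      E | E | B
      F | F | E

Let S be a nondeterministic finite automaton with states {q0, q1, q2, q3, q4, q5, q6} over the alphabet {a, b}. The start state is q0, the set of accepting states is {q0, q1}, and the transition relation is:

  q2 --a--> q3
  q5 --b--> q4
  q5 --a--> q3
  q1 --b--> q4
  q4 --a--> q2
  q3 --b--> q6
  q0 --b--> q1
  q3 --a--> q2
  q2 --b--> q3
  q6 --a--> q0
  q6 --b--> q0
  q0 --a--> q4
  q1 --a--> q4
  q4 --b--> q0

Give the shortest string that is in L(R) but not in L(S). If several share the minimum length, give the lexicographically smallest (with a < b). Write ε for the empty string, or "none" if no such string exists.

ba

The string ba is accepted by R but not by S.
No shorter string lies in the difference, and ba is the lexicographically first length-2 string in L(R) \ L(S).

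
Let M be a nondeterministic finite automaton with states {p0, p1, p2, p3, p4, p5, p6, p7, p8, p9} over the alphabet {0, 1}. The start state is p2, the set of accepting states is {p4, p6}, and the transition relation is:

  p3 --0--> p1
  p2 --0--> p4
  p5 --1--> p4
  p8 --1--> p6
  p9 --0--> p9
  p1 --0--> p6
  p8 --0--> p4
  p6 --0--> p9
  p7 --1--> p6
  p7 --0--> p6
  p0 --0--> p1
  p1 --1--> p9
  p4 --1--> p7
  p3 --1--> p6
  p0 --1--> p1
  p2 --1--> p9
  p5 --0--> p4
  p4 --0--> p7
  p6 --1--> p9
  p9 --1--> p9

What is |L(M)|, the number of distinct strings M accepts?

5

The useful subgraph on states {p2, p4, p6, p7} is acyclic, so L(M) is finite; the longest accepting path visits 4 useful states, giving maximum string length 3.
Counting accepting paths from p2 by length: 1 of length 1, 4 of length 3. Total 5.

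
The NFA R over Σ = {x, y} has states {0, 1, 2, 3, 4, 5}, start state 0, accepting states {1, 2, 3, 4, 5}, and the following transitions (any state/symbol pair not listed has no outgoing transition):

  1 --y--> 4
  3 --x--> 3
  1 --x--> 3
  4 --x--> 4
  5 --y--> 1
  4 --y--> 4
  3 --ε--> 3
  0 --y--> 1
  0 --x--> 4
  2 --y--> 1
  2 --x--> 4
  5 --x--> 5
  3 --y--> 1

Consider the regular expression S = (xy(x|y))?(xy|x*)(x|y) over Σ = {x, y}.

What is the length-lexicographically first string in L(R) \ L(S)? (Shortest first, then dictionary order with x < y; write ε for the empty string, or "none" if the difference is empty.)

The string yx is accepted by R but not by S.
No shorter string lies in the difference, and yx is the lexicographically first length-2 string in L(R) \ L(S).

yx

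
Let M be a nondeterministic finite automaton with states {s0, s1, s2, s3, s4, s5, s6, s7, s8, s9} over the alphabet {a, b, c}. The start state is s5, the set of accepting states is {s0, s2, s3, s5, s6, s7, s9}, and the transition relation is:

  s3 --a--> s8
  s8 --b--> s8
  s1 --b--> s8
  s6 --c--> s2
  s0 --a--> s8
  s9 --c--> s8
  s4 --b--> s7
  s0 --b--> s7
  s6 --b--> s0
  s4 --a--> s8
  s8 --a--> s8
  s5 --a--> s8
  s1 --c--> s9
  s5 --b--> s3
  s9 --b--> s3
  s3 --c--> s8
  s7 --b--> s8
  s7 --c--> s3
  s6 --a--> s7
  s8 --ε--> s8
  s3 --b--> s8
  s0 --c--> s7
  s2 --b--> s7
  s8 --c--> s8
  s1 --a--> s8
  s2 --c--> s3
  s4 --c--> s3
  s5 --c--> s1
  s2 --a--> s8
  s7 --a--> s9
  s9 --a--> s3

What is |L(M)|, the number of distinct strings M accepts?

5

The useful subgraph on states {s1, s3, s5, s9} is acyclic, so L(M) is finite; the longest accepting path visits 4 useful states, giving maximum string length 3.
Counting accepting paths from s5 by length: 1 of length 0, 1 of length 1, 1 of length 2, 2 of length 3. Total 5.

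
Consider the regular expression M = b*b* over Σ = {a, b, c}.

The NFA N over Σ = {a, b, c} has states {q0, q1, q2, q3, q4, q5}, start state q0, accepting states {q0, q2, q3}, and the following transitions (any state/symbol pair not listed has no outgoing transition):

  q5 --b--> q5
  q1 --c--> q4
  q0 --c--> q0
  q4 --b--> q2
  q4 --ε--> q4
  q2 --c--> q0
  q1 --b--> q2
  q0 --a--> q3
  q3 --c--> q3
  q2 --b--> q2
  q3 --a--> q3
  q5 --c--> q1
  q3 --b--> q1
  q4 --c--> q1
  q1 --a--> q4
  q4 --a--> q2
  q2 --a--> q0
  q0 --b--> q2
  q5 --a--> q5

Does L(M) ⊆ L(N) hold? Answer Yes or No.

Yes

Converting the expression M to a DFA (subset construction, then merging equivalent states) gives the minimal DFA with states {m0, m1}, start state m0, accepting states {m0} and transitions m0: a→m1, b→m0, c→m1; m1: a→m1, b→m1, c→m1.
Exploring the product automaton M × N from the start pair (m0, q0), following both machines on each input symbol, reaches 7 state pairs: (m0, q0), (m1, q3), (m0, q2), (m1, q0), (m1, q1), (m1, q2), (m1, q4).
M accepts in {m0} and N accepts in {q0, q2, q3}. The reachable pairs whose M-component is accepting are (m0, q0), (m0, q2); in each of them the N-component is accepting too, so the product for L(M) \ L(N) (M-component accepting, N-component rejecting) has no reachable accepting pair and the difference is empty.
Hence every string in L(M) is also in L(N).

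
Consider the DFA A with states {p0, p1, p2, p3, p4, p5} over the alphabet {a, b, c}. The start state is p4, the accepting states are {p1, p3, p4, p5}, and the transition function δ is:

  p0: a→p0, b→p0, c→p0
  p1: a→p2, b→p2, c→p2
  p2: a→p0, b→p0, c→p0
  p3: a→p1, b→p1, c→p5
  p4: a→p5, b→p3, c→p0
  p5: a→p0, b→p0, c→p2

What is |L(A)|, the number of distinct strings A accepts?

6

The useful subgraph on states {p1, p3, p4, p5} is acyclic, so L(A) is finite; the longest accepting path visits 3 useful states, giving maximum string length 2.
Counting accepting paths from p4 by length: 1 of length 0, 2 of length 1, 3 of length 2. Total 6.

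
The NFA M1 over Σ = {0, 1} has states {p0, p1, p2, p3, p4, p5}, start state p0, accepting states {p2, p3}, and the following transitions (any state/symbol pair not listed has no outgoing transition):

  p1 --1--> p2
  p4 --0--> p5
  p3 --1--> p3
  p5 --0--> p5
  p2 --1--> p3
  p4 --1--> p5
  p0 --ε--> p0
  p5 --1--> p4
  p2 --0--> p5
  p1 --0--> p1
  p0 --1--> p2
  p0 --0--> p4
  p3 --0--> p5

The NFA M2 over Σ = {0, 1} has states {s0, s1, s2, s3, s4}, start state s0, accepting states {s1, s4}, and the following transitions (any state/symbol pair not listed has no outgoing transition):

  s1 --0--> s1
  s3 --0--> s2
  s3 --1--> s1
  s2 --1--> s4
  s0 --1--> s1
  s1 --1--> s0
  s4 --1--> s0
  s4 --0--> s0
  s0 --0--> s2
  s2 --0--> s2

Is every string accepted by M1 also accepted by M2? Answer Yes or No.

No

The string 11 is in L(M1) but not in L(M2).
So L(M1) ⊄ L(M2).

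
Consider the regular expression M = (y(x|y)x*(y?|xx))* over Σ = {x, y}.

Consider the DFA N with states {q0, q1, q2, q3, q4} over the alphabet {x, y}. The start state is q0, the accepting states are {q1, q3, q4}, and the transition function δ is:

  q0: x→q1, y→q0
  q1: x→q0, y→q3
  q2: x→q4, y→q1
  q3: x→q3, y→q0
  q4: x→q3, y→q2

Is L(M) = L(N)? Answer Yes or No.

The empty string ε is accepted by M but rejected by N.
So L(M) ≠ L(N).

No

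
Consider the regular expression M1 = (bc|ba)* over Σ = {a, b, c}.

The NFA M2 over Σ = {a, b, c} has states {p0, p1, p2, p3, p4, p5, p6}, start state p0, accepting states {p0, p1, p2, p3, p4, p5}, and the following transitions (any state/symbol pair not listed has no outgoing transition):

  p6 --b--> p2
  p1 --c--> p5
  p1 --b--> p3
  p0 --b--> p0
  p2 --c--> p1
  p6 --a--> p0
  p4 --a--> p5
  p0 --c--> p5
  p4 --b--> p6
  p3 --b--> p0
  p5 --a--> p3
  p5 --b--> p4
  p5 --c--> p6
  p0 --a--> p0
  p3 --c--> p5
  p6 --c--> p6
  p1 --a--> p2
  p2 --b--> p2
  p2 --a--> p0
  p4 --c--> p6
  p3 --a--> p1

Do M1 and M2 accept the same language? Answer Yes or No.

The string bcbc is accepted by M1 but rejected by M2.
So L(M1) ≠ L(M2).

No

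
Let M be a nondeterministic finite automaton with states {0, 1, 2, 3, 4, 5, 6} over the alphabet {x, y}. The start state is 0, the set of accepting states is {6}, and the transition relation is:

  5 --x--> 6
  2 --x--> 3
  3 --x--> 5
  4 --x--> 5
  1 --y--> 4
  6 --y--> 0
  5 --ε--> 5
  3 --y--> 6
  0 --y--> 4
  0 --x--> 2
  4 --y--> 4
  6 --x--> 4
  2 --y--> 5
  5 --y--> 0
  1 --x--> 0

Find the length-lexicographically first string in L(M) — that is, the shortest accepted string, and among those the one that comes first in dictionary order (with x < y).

A breadth-first search from 0 reaches an accepting state first via the path 0 → 2 → 3 → 6 on input xxy.
No string of length < 3 is accepted (BFS exhausts all shorter strings without reaching an accepting state), and xxy is the lexicographically least accepting string of length 3.

xxy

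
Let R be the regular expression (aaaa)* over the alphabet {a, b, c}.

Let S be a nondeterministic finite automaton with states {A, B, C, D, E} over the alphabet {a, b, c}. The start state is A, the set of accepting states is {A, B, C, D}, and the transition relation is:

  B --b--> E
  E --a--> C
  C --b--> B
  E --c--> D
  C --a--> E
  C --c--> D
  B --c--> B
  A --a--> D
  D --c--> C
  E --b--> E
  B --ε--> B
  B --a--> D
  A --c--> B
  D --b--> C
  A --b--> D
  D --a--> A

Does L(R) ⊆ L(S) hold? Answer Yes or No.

Converting the expression R to a DFA (subset construction, then merging equivalent states) gives the minimal DFA with states {r0, r1, r2, r3, r4}, start state r0, accepting states {r0} and transitions r0: a→r1, b→r2, c→r2; r1: a→r3, b→r2, c→r2; r2: a→r2, b→r2, c→r2; r3: a→r4, b→r2, c→r2; r4: a→r0, b→r2, c→r2.
Exploring the product automaton R × S from the start pair (r0, A), following both machines on each input symbol, reaches 9 state pairs: (r0, A), (r1, D), (r2, D), (r2, B), (r3, A), (r2, C), (r2, A), (r2, E), (r4, D).
R accepts in {r0} and S accepts in {A, B, C, D}. The reachable pairs whose R-component is accepting are (r0, A); in each of them the S-component is accepting too, so the product for L(R) \ L(S) (R-component accepting, S-component rejecting) has no reachable accepting pair and the difference is empty.
Hence every string in L(R) is also in L(S).

Yes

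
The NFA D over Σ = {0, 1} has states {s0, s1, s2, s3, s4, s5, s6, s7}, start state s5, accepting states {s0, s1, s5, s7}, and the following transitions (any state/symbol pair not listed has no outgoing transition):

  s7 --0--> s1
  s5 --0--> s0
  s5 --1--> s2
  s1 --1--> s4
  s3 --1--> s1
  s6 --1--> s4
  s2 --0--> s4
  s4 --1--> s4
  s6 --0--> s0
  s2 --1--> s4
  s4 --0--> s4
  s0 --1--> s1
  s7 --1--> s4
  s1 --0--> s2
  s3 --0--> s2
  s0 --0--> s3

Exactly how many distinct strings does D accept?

4

The useful subgraph on states {s0, s1, s3, s5} is acyclic, so L(D) is finite; the longest accepting path visits 4 useful states, giving maximum string length 3.
Counting accepting paths from s5 by length: 1 of length 0, 1 of length 1, 1 of length 2, 1 of length 3. Total 4.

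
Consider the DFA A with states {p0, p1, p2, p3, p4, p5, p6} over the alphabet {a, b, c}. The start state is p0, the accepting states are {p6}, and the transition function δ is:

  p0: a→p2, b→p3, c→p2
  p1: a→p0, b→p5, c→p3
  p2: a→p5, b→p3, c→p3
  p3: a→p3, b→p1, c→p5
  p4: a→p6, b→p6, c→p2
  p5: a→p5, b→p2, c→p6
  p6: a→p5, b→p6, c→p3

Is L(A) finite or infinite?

infinite

State p0 is reachable from the start and can reach an accepting state, and it lies on the cycle p0 → p2 → p3 → p1 → p0.
Traversing that cycle any number of times yields accepted strings of unbounded length, so the language is infinite.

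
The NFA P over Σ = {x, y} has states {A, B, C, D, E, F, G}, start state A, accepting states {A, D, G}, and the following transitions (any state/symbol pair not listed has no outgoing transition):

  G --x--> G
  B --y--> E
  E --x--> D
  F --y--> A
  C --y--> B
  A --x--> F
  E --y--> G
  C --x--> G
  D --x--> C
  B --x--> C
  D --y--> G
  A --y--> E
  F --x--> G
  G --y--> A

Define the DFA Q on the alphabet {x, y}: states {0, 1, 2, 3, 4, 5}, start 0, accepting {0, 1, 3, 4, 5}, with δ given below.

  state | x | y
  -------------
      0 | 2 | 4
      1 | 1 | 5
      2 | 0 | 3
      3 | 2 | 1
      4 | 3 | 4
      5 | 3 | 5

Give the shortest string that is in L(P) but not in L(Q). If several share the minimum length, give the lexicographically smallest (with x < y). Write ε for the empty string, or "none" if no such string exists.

The string xxx is accepted by P but not by Q.
No shorter string lies in the difference, and xxx is the lexicographically first length-3 string in L(P) \ L(Q).

xxx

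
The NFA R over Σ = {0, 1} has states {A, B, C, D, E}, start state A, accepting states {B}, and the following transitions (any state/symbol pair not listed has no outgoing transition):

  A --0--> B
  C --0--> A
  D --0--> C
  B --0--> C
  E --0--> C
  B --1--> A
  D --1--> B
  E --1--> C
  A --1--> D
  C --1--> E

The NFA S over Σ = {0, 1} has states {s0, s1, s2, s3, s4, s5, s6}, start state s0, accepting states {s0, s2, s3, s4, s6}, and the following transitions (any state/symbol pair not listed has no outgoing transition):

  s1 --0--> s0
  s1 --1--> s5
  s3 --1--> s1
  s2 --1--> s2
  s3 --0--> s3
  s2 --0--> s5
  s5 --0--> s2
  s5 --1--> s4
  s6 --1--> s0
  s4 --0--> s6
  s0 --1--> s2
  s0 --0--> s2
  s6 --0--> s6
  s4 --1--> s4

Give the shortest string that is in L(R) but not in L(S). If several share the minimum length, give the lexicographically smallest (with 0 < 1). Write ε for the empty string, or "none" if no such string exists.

The string 010 is accepted by R but not by S.
No shorter string lies in the difference, and 010 is the lexicographically first length-3 string in L(R) \ L(S).

010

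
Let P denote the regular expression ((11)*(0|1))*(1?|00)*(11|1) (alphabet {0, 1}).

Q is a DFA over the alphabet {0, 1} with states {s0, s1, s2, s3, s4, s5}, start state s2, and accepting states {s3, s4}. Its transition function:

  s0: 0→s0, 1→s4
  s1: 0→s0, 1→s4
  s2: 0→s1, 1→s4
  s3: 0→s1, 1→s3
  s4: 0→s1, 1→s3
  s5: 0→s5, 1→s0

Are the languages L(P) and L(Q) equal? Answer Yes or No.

Yes

Converting the expression P to a DFA (subset construction, then merging equivalent states) gives the minimal DFA with states {p0, p1}, start state p0, accepting states {p1} and transitions p0: 0→p0, 1→p1; p1: 0→p0, 1→p1.
Exploring the product automaton P × Q from the start pair (p0, s2), following both machines on each input symbol, reaches 5 state pairs: (p0, s2), (p0, s1), (p1, s4), (p0, s0), (p1, s3).
P accepts in {p1} and Q accepts in {s3, s4}. In every reachable pair the two components are either both accepting — (p1, s4), (p1, s3) — or both non-accepting, so no string is accepted by exactly one of the machines: L(P) \ L(Q) and L(Q) \ L(P) are both empty.
Hence every string is accepted by P iff it is accepted by Q, and the two languages coincide.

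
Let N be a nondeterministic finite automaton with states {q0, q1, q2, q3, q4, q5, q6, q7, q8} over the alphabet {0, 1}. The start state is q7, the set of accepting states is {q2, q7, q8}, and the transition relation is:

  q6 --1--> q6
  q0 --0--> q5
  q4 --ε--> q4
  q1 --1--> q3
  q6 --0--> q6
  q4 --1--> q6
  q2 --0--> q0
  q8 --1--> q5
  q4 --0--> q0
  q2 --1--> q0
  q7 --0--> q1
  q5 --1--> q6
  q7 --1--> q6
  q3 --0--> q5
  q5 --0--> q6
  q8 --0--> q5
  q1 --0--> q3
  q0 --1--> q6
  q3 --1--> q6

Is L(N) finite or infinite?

The useful states (reachable from q7 and able to reach an accepting state) are {q7}.
Restricted to these states the transition graph has no cycle, so every accepting path has bounded length and L is finite.

finite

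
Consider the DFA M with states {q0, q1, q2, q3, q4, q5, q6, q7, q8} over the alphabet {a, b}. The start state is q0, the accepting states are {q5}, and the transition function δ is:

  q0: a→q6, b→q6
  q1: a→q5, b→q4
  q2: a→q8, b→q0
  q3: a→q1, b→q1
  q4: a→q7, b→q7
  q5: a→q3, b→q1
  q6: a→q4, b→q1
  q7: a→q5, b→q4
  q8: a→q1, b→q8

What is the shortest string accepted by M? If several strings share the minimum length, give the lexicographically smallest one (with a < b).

A breadth-first search from q0 reaches an accepting state first via the path q0 → q6 → q1 → q5 on input aba.
No string of length < 3 is accepted (BFS exhausts all shorter strings without reaching an accepting state), and aba is the lexicographically least accepting string of length 3.

aba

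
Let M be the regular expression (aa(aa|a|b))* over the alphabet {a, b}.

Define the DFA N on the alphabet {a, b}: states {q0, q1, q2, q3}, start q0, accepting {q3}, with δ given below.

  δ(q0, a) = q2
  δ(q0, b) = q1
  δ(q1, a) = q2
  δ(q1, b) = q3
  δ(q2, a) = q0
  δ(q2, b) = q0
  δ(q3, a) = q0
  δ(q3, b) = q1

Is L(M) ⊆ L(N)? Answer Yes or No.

No

The empty string ε is in L(M) but not in L(N).
So L(M) ⊄ L(N).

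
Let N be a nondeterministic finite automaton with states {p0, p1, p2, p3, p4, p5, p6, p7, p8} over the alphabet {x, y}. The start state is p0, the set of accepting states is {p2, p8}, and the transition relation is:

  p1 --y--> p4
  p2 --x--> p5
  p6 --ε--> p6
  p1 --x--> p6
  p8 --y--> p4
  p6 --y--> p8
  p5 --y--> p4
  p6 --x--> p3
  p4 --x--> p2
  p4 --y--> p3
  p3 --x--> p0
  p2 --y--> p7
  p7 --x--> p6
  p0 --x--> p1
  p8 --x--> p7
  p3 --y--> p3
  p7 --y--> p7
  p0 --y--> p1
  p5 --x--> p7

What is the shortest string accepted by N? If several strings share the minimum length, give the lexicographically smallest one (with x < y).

xxy

A breadth-first search from p0 reaches an accepting state first via the path p0 → p1 → p6 → p8 on input xxy.
No string of length < 3 is accepted (BFS exhausts all shorter strings without reaching an accepting state), and xxy is the lexicographically least accepting string of length 3.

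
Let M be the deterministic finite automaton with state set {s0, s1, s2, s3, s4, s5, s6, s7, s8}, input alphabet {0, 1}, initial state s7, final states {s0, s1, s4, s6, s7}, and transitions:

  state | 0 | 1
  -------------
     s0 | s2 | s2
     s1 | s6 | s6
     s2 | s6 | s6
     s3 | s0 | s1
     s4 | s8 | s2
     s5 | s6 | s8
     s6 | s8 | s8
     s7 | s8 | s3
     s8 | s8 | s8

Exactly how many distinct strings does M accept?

The useful subgraph on states {s0, s1, s2, s3, s6, s7} is acyclic, so L(M) is finite; the longest accepting path visits 5 useful states, giving maximum string length 4.
Counting accepting paths from s7 by length: 1 of length 0, 2 of length 2, 2 of length 3, 4 of length 4. Total 9.

9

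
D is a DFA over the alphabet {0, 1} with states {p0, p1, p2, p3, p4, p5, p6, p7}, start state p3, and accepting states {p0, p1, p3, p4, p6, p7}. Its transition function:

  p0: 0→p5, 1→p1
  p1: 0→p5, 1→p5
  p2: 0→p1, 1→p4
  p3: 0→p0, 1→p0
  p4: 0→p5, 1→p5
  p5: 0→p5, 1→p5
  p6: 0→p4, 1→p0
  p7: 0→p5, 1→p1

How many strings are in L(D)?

The useful subgraph on states {p0, p1, p3} is acyclic, so L(D) is finite; the longest accepting path visits 3 useful states, giving maximum string length 2.
Counting accepting paths from p3 by length: 1 of length 0, 2 of length 1, 2 of length 2. Total 5.

5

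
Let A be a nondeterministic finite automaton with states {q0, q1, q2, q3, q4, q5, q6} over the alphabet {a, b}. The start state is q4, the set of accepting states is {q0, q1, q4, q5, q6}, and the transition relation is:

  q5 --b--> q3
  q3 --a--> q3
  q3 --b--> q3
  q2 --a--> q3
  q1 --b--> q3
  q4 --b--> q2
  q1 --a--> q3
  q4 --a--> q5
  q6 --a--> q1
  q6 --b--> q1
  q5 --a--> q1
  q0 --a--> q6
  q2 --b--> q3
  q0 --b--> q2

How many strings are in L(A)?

The useful subgraph on states {q1, q4, q5} is acyclic, so L(A) is finite; the longest accepting path visits 3 useful states, giving maximum string length 2.
Counting accepting paths from q4 by length: 1 of length 0, 1 of length 1, 1 of length 2. Total 3.

3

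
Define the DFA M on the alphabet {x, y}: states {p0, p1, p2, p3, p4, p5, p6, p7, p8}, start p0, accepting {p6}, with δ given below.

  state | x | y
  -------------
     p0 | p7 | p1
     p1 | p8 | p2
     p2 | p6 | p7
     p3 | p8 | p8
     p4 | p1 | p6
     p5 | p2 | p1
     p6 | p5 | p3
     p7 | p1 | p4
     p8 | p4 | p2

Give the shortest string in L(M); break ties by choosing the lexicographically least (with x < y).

xyy

A breadth-first search from p0 reaches an accepting state first via the path p0 → p7 → p4 → p6 on input xyy.
No string of length < 3 is accepted (BFS exhausts all shorter strings without reaching an accepting state), and xyy is the lexicographically least accepting string of length 3.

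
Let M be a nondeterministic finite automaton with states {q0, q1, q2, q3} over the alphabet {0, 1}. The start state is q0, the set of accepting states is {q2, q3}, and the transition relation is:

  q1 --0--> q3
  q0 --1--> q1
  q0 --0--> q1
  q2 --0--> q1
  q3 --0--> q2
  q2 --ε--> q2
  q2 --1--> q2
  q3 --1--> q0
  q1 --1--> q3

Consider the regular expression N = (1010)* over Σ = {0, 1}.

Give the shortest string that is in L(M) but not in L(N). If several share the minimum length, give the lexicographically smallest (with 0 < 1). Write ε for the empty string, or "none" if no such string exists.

The string 00 is accepted by M but not by N.
No shorter string lies in the difference, and 00 is the lexicographically first length-2 string in L(M) \ L(N).

00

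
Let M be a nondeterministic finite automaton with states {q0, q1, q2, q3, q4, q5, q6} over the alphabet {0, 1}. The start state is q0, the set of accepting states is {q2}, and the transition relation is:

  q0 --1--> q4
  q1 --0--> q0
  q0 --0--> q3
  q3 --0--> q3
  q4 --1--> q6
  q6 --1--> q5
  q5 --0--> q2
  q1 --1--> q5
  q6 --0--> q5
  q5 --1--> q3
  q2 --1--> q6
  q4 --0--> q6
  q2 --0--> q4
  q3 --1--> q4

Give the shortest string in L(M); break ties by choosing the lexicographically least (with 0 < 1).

A breadth-first search from q0 reaches an accepting state first via the path q0 → q4 → q6 → q5 → q2 on input 1000.
No string of length < 4 is accepted (BFS exhausts all shorter strings without reaching an accepting state), and 1000 is the lexicographically least accepting string of length 4.

1000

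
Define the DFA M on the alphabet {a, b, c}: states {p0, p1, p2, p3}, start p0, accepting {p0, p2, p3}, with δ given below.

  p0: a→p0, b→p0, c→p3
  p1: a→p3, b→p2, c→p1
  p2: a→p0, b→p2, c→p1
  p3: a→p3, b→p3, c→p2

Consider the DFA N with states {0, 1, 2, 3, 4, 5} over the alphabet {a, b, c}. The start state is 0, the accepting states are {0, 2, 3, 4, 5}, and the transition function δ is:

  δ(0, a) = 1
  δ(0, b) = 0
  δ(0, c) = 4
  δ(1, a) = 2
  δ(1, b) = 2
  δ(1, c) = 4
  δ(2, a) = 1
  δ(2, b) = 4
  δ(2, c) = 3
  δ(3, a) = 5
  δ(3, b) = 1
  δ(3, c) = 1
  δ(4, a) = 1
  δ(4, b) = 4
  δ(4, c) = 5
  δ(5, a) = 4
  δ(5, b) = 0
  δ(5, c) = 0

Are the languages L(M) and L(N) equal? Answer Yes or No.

The string a is accepted by M but rejected by N.
So L(M) ≠ L(N).

No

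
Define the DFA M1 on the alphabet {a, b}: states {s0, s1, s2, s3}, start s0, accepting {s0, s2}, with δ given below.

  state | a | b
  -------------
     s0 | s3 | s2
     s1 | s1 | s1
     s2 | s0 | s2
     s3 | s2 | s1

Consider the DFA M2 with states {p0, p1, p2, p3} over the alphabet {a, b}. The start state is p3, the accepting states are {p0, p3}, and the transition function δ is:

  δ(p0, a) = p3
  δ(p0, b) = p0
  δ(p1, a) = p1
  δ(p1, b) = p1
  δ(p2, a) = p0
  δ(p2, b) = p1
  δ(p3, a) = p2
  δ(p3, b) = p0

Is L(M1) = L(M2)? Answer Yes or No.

Yes

Exploring the product automaton M1 × M2 from the start pair (s0, p3), following both machines on each input symbol, reaches 4 state pairs: (s0, p3), (s3, p2), (s2, p0), (s1, p1).
M1 accepts in {s0, s2} and M2 accepts in {p0, p3}. In every reachable pair the two components are either both accepting — (s0, p3), (s2, p0) — or both non-accepting, so no string is accepted by exactly one of the machines: L(M1) \ L(M2) and L(M2) \ L(M1) are both empty.
Hence every string is accepted by M1 iff it is accepted by M2, and the two languages coincide.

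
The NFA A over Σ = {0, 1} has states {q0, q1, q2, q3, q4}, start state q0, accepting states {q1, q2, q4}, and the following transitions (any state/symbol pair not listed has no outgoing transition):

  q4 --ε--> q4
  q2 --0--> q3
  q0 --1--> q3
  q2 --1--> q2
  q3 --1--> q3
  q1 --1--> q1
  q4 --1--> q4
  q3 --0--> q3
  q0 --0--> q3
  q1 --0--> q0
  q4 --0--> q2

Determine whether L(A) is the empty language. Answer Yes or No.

The states reachable from the start state are {q0, q3}.
None of the accepting states {q1, q2, q4} is reachable, so no string is accepted and L(A) = ∅.

Yes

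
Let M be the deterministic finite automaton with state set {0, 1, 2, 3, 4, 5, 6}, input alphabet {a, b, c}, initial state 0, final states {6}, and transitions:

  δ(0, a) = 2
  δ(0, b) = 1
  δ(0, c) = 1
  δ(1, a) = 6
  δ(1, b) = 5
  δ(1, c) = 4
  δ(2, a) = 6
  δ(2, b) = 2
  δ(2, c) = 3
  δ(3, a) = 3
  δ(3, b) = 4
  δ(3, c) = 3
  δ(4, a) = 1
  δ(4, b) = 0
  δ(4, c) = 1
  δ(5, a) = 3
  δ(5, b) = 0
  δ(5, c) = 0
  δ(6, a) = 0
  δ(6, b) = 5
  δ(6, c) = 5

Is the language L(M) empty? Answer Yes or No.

No

The string aa is accepted: the run 0 → 2 → 6 ends in the accepting state 6.
Since at least one string is accepted, L(M) is not empty.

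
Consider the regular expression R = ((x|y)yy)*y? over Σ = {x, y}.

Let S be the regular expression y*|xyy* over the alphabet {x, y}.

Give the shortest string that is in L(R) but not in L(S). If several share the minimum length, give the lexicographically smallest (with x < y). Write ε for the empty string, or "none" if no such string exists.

xyyxyy

The string xyyxyy is accepted by R but not by S.
No shorter string lies in the difference, and xyyxyy is the lexicographically first length-6 string in L(R) \ L(S).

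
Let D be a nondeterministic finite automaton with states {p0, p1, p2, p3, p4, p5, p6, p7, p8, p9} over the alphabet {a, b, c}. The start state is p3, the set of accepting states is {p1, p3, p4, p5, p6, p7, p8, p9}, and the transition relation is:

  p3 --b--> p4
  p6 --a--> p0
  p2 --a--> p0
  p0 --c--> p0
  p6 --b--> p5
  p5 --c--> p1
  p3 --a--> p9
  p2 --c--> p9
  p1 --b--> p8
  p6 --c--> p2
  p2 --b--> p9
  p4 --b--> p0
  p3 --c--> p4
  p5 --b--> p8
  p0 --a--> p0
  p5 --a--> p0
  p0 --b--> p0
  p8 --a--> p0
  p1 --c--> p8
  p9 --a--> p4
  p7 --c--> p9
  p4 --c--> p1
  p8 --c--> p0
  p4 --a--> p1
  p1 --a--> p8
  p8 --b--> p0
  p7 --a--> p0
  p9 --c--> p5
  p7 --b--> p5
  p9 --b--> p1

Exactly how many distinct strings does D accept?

The useful subgraph on states {p1, p3, p4, p5, p8, p9} is acyclic, so L(D) is finite; the longest accepting path visits 5 useful states, giving maximum string length 4.
Counting accepting paths from p3 by length: 1 of length 0, 3 of length 1, 7 of length 2, 19 of length 3, 9 of length 4. Total 39.

39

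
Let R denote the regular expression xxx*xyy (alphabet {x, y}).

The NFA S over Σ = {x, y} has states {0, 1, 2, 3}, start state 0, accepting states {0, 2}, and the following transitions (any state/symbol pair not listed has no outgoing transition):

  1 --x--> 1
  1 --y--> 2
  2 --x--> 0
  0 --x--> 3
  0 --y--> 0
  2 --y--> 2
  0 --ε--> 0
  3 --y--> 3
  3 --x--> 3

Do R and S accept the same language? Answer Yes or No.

No

The string xxxyy is accepted by R but rejected by S.
So L(R) ≠ L(S).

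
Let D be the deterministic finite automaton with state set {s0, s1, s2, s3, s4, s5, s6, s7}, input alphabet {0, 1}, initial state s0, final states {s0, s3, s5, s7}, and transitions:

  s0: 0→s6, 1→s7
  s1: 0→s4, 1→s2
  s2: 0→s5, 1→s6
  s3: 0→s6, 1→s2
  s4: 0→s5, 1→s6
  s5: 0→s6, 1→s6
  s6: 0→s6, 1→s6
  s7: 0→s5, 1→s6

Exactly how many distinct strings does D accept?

3

The useful subgraph on states {s0, s5, s7} is acyclic, so L(D) is finite; the longest accepting path visits 3 useful states, giving maximum string length 2.
Counting accepting paths from s0 by length: 1 of length 0, 1 of length 1, 1 of length 2. Total 3.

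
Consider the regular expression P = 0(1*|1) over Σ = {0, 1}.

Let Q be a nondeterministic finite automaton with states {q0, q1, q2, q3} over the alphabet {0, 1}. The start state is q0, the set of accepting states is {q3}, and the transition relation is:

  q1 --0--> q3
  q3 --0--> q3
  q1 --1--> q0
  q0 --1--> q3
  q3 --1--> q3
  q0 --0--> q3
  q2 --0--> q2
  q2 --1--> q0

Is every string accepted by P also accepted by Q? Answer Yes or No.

Yes

Converting the expression P to a DFA (subset construction, then merging equivalent states) gives the minimal DFA with states {p0, p1, p2}, start state p0, accepting states {p1} and transitions p0: 0→p1, 1→p2; p1: 0→p2, 1→p1; p2: 0→p2, 1→p2.
Exploring the product automaton P × Q from the start pair (p0, q0), following both machines on each input symbol, reaches 3 state pairs: (p0, q0), (p1, q3), (p2, q3).
P accepts in {p1} and Q accepts in {q3}. The reachable pairs whose P-component is accepting are (p1, q3); in each of them the Q-component is accepting too, so the product for L(P) \ L(Q) (P-component accepting, Q-component rejecting) has no reachable accepting pair and the difference is empty.
Hence every string in L(P) is also in L(Q).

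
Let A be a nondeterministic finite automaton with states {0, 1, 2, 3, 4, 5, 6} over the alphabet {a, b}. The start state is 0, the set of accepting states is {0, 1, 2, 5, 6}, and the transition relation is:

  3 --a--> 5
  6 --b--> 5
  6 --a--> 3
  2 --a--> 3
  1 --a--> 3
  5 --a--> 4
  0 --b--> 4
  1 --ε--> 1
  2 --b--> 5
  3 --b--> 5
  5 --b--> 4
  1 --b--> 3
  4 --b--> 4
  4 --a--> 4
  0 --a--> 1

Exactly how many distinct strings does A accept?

The useful subgraph on states {0, 1, 3, 5} is acyclic, so L(A) is finite; the longest accepting path visits 4 useful states, giving maximum string length 3.
Counting accepting paths from 0 by length: 1 of length 0, 1 of length 1, 4 of length 3. Total 6.

6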